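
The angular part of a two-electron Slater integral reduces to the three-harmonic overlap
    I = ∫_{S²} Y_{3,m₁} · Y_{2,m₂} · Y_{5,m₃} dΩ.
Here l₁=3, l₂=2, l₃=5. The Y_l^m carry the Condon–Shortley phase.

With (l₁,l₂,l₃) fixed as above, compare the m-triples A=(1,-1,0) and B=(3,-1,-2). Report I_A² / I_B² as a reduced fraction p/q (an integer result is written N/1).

Same 3,2,5: normalisation and zero-m 3j drop out of the ratio.
A: Δ: 0! 6! 4! / 11! → 1/2310; sum: t=0:+1/288 = 1/288; 3j²(3 2 5; 1 -1 0) = Δ·Π!·Σ² = 5/231  (sign -1)
B: Δ: 0! 6! 4! / 11! → 1/2310; sum: t=0:+1/4320 = 1/4320; 3j²(3 2 5; 3 -1 -2) = Δ·Π!·Σ² = 1/330  (sign -1)
I_A²/I_B² = (5/231)/(1/330) = 50/7

50/7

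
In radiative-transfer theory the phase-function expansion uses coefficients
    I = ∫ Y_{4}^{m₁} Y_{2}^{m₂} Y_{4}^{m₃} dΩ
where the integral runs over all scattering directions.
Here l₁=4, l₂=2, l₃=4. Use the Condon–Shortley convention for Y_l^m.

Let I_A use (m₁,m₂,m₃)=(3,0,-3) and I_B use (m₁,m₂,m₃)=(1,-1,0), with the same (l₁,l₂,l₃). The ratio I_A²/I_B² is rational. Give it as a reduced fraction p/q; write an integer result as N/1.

49/30

l's match ⇒ only the (l;m) 3-j factors differ between A and B.
A: triangle coeff Δ(4,2,4) = 1/13860; Σ_t [0,1]: t=0:+1/480 t=1:−1/720 = 1/1440; (3j)²=7/1980 [(4 2 4; 3 0 -3)], sign=-1
B: triangle coeff Δ(4,2,4) = 1/13860; Σ_t [0,1]: t=0:+1/72 t=1:−1/96 = 1/288; (3j)²=1/462 [(4 2 4; 1 -1 0)], sign=+1
I_A²/I_B² = (7/1980)/(1/462) = 49/30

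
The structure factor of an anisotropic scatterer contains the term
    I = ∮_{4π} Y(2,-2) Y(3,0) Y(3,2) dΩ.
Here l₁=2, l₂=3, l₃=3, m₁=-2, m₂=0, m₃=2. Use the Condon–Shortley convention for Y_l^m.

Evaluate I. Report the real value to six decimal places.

m-sum 0 ✓  L=8 even ✓  1≤3≤5 ✓
Π(2lᵢ+1) = 5×7×7 = 245
triangle coeff Δ(2,3,3) = 1/3780
Σ_t [0,2]: t=0:+1/24 t=1:−1/4 t=2:+1/24 = -1/6
(3j)²=4/105 [(2 3 3; 0 0 0)], sign=+1
Σ_t [2,2]: t=2:+1/24 = 1/24
(3j)²=1/21 [(2 3 3; -2 0 2)], sign=-1
⇒ 4πI² = 4/9
I = (-1)√(4/9/(4π)) = -0.18806319

-0.188063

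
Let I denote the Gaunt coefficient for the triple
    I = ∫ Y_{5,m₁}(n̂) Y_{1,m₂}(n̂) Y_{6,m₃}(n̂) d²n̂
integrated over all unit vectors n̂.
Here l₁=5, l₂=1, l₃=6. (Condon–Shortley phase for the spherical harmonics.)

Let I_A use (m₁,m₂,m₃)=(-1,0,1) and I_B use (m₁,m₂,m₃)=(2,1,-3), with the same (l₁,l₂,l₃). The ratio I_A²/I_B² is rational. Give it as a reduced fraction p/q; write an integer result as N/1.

l's match ⇒ only the (l;m) 3-j factors differ between A and B.
A: triangle coeff Δ(5,1,6) = 1/858; Σ_t [0,0]: t=0:+1/17280 = 1/17280; (3j)²=35/858 [(5 1 6; -1 0 1)], sign=-1
B: triangle coeff Δ(5,1,6) = 1/858; Σ_t [0,0]: t=0:+1/60480 = 1/60480; (3j)²=6/143 [(5 1 6; 2 1 -3)], sign=-1
I_A²/I_B² = (35/858)/(6/143) = 35/36

35/36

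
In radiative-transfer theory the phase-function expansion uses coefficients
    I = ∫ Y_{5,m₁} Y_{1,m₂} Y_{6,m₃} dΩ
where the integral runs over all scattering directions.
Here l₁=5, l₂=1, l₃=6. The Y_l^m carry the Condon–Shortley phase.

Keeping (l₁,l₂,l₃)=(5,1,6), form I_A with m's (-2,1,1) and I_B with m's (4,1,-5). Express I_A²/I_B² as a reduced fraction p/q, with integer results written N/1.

2/11

Same 5,1,6: normalisation and zero-m 3j drop out of the ratio.
A: Δ: 0! 10! 2! / 13! → 1/858; sum: t=0:+1/60480 = 1/60480; 3j²(5 1 6; -2 1 1) = Δ·Π!·Σ² = 5/429  (sign -1)
B: Δ: 0! 10! 2! / 13! → 1/858; sum: t=0:+1/725760 = 1/725760; 3j²(5 1 6; 4 1 -5) = Δ·Π!·Σ² = 5/78  (sign -1)
I_A²/I_B² = (5/429)/(5/78) = 2/11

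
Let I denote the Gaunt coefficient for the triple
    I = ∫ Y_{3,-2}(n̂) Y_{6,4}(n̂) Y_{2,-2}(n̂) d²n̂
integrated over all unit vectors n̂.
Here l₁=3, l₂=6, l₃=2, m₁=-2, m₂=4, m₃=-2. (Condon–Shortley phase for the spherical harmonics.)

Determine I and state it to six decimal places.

0.000000

|3−6|≤2≤3+6 violated ⇒ I = 0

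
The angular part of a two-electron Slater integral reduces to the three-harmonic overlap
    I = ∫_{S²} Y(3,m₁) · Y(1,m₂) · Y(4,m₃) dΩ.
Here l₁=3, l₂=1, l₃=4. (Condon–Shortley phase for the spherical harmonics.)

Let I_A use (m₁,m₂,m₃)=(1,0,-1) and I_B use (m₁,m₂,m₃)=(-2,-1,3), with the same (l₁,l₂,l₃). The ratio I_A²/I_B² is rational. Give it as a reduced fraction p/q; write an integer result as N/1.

Same 3,1,4: normalisation and zero-m 3j drop out of the ratio.
A: Δ: 0! 6! 2! / 9! → 1/252; sum: t=0:+1/48 = 1/48; 3j²(3 1 4; 1 0 -1) = Δ·Π!·Σ² = 5/84  (sign -1)
B: Δ: 0! 6! 2! / 9! → 1/252; sum: t=0:+1/240 = 1/240; 3j²(3 1 4; -2 -1 3) = Δ·Π!·Σ² = 1/12  (sign -1)
I_A²/I_B² = (5/84)/(1/12) = 5/7

5/7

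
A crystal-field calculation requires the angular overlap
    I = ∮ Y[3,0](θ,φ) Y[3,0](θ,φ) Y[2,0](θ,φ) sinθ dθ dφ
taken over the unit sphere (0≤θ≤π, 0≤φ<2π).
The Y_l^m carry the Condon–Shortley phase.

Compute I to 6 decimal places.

m-sum 0 ✓  L=8 even ✓  0≤2≤6 ✓
Π(2lᵢ+1) = 7×7×5 = 245
triangle coeff Δ(3,3,2) = 1/3780
Σ_t [1,3]: t=1:−1/24 t=2:+1/4 t=3:−1/24 = 1/6
(3j)²=4/105 [(3 3 2; 0 0 0)], sign=+1
(m-triple is (0,0,0) — same symbol as above.)
⇒ 4πI² = 16/45
I = (+1)√(16/45/(4π)) = 0.16820883

0.168209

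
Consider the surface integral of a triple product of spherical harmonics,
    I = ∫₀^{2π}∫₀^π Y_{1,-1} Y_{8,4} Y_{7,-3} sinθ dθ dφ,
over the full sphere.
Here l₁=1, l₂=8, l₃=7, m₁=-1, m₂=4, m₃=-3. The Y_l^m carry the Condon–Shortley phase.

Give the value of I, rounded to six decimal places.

0.248575

Rules hold: Σm=0, L=16 even, 7≤7≤9.
N = 3·17·15 = 765
Δ = 2!·0!·14!/17! = 1/2040
Racah Σ t=1..1: t=1:−1/25401600 = -1/25401600
⇒ 3j(1 8 7; 0 0 0)² = 8/255, sgn +1
Racah Σ t=2..2: t=2:+1/174182400 = 1/174182400
⇒ 3j(1 8 7; -1 4 -3)² = 11/340, sgn +1
4πI² = N·(3j₀)²·(3jₘ)² = 66/85
I = +1·√(0.776471/4π) = 0.24857507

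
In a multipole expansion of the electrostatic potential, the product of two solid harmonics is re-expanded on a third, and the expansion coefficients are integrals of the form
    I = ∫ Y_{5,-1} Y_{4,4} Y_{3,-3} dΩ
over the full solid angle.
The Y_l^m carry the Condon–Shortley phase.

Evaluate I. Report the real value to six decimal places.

Rules hold: Σm=0, L=12 even, 1≤3≤9.
N = 11·9·7 = 693
Δ = 6!·4!·2!/13! = 1/180180
Racah Σ t=2..4: t=2:+1/576 t=3:−1/144 t=4:+1/576 = -1/288
⇒ 3j(5 4 3; 0 0 0)² = 20/1001, sgn +1
Racah Σ t=6..6: t=6:+1/34560 = 1/34560
⇒ 3j(5 4 3; -1 4 -3)² = 1/429, sgn +1
4πI² = N·(3j₀)²·(3jₘ)² = 60/1859
I = +1·√(0.0322754/4π) = 0.05067935

0.050679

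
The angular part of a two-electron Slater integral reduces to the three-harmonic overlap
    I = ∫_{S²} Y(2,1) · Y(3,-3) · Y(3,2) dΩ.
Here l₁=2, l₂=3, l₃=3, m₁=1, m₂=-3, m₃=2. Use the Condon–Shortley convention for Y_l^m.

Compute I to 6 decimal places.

m-sum 0 ✓  L=8 even ✓  1≤3≤5 ✓
Π(2lᵢ+1) = 5×7×7 = 245
triangle coeff Δ(2,3,3) = 1/3780
Σ_t [0,2]: t=0:+1/24 t=1:−1/4 t=2:+1/24 = -1/6
(3j)²=4/105 [(2 3 3; 0 0 0)], sign=+1
Σ_t [0,0]: t=0:+1/48 = 1/48
(3j)²=5/84 [(2 3 3; 1 -3 2)], sign=-1
⇒ 4πI² = 5/9
I = (-1)√(5/9/(4π)) = -0.21026104

-0.210261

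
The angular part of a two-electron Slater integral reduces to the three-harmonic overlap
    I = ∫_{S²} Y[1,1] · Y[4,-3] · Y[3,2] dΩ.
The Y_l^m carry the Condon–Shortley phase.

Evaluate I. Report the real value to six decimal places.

Checks pass: Σm=0; 8 even; l₃=3∈[3,5].
(2·1+1)(2·4+1)(2·3+1) = 189
Δ: 2! 0! 6! / 9! → 1/252
sum: t=1:−1/36 = -1/36
3j²(1 4 3; 0 0 0) = Δ·Π!·Σ² = 4/63  (sign +1)
sum: t=0:+1/240 = 1/240
3j²(1 4 3; 1 -3 2) = Δ·Π!·Σ² = 1/12  (sign -1)
combine: 4πI² = 189·4/63·1/12 = 1/1
take √, sign -1: I = -0.28209479

-0.282095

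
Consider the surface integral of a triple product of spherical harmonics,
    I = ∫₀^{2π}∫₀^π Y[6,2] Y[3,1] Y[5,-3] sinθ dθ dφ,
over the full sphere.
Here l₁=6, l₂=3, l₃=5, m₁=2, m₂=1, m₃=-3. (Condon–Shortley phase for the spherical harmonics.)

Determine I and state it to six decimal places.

Checks pass: Σm=0; 14 even; l₃=5∈[3,9].
(2·6+1)(2·3+1)(2·5+1) = 1001
Δ: 4! 8! 2! / 15! → 1/675675
sum: t=1:−1/8640 t=2:+1/2304 t=3:−1/8640 = 7/34560
3j²(6 3 5; 0 0 0) = Δ·Π!·Σ² = 7/429  (sign -1)
sum: t=2:+1/11520 t=3:−1/30240 t=4:+1/1935360 = 1/18432
3j²(6 3 5; 2 1 -3) = Δ·Π!·Σ² = 7/429  (sign +1)
combine: 4πI² = 1001·7/429·7/429 = 343/1287
take √, sign -1: I = -0.14563067

-0.145631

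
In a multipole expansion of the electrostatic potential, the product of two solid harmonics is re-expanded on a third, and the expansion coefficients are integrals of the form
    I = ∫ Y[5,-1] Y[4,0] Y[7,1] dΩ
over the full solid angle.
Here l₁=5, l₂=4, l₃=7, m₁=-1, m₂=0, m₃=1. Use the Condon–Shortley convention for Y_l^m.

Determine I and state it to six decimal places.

Rules hold: Σm=0, L=16 even, 1≤7≤9.
N = 11·9·15 = 1485
Δ = 2!·8!·6!/17! = 1/6126120
Racah Σ t=0..2: t=0:+1/69120 t=1:−1/20736 t=2:+1/69120 = -1/51840
⇒ 3j(5 4 7; 0 0 0)² = 280/21879, sgn +1
Racah Σ t=0..2: t=0:+1/138240 t=1:−1/25920 t=2:+1/55296 = -11/829440
⇒ 3j(5 4 7; -1 0 1)² = 11/1326, sgn -1
4πI² = N·(3j₀)²·(3jₘ)² = 7700/48841
I = -1·√(0.157654/4π) = -0.11200777

-0.112008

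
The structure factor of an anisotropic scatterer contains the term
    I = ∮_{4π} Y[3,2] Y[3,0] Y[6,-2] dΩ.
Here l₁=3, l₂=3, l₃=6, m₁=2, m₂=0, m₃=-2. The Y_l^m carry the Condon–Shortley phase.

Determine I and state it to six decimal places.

m-sum 0 ✓  L=12 even ✓  0≤6≤6 ✓
Π(2lᵢ+1) = 7×7×13 = 637
triangle coeff Δ(3,3,6) = 1/12012
Σ_t [0,0]: t=0:+1/1296 = 1/1296
(3j)²=100/3003 [(3 3 6; 0 0 0)], sign=+1
Σ_t [0,0]: t=0:+1/4320 = 1/4320
(3j)²=8/429 [(3 3 6; 2 0 -2)], sign=+1
⇒ 4πI² = 5600/14157
I = (+1)√(5600/14157/(4π)) = 0.17742036

0.177420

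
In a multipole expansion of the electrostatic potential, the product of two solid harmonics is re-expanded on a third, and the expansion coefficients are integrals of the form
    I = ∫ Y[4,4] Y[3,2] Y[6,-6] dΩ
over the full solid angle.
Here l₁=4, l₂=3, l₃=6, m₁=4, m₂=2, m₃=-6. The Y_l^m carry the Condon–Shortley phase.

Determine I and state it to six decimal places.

L=13 odd ⇒ parity kills the (l;000) factor ⇒ I = 0

0.000000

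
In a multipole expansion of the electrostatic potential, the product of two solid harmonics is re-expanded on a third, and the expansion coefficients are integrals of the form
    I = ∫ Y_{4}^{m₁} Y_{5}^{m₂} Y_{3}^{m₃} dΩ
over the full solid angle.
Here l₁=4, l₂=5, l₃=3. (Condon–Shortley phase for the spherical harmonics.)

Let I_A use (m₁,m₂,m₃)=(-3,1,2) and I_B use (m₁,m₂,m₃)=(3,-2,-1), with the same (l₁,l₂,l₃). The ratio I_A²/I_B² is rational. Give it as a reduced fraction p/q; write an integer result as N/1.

605/686

Same 4,5,3: normalisation and zero-m 3j drop out of the ratio.
A: Δ: 6! 2! 4! / 13! → 1/180180; sum: t=5:−1/1440 t=6:+1/17280 = -11/17280; 3j²(4 5 3; -3 1 2) = Δ·Π!·Σ² = 11/468  (sign +1)
B: Δ: 6! 2! 4! / 13! → 1/180180; sum: t=0:+1/4320 t=1:−1/960 = -7/8640; 3j²(4 5 3; 3 -2 -1) = Δ·Π!·Σ² = 343/12870  (sign -1)
I_A²/I_B² = (11/468)/(343/12870) = 605/686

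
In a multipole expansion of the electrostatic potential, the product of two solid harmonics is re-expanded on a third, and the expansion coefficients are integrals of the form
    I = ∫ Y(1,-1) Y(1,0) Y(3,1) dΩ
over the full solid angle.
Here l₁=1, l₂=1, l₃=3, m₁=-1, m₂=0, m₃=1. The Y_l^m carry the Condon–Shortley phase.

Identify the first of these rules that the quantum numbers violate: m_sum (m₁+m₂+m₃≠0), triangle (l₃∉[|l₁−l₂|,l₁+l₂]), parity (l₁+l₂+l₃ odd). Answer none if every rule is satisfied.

triangle

Σmᵢ = 0  ✓
l₃∈[|l₁−l₂|,l₁+l₂]=[0,2], have l₃=3  ✗
Σlᵢ = 5 ⇒ odd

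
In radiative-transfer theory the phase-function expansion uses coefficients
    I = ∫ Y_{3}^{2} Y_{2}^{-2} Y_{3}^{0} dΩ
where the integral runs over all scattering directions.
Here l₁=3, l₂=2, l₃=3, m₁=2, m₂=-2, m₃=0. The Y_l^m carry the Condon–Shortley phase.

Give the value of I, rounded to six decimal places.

-0.188063

m-sum 0 ✓  L=8 even ✓  1≤3≤5 ✓
Π(2lᵢ+1) = 7×5×7 = 245
triangle coeff Δ(3,2,3) = 1/3780
Σ_t [0,2]: t=0:+1/24 t=1:−1/4 t=2:+1/24 = -1/6
(3j)²=4/105 [(3 2 3; 0 0 0)], sign=+1
Σ_t [0,0]: t=0:+1/24 = 1/24
(3j)²=1/21 [(3 2 3; 2 -2 0)], sign=-1
⇒ 4πI² = 4/9
I = (-1)√(4/9/(4π)) = -0.18806319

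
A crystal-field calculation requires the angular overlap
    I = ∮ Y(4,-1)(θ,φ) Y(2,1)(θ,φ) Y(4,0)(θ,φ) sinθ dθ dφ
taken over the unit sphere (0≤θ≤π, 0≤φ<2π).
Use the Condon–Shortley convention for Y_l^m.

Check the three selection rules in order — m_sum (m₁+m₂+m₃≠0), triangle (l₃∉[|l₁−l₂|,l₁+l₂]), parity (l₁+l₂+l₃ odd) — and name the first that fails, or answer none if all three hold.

none

Σmᵢ = 0  ✓
l₃∈[|l₁−l₂|,l₁+l₂]=[2,6], have l₃=4  ✓
Σlᵢ = 10 ⇒ even  ✓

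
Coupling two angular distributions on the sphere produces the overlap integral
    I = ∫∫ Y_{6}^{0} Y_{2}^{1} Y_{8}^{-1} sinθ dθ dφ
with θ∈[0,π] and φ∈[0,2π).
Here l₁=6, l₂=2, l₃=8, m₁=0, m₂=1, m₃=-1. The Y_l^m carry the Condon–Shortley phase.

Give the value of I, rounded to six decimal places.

Rules hold: Σm=0, L=16 even, 4≤8≤8.
N = 13·5·17 = 1105
Δ = 0!·12!·4!/17! = 1/30940
Racah Σ t=0..0: t=0:+1/2073600 = 1/2073600
⇒ 3j(6 2 8; 0 0 0)² = 28/1105, sgn +1
Racah Σ t=0..0: t=0:+1/3110400 = 1/3110400
⇒ 3j(6 2 8; 0 1 -1)² = 21/1105, sgn -1
4πI² = N·(3j₀)²·(3jₘ)² = 588/1105
I = -1·√(0.532127/4π) = -0.20577973

-0.205780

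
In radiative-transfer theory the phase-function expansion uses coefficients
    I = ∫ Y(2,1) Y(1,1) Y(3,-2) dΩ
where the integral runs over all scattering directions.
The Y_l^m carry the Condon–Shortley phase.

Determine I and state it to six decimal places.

Checks pass: Σm=0; 6 even; l₃=3∈[1,3].
(2·2+1)(2·1+1)(2·3+1) = 105
Δ: 0! 4! 2! / 7! → 1/105
sum: t=0:+1/4 = 1/4
3j²(2 1 3; 0 0 0) = Δ·Π!·Σ² = 3/35  (sign -1)
sum: t=0:+1/12 = 1/12
3j²(2 1 3; 1 1 -2) = Δ·Π!·Σ² = 2/21  (sign -1)
combine: 4πI² = 105·3/35·2/21 = 6/7
take √, sign +1: I = 0.26116903

0.261169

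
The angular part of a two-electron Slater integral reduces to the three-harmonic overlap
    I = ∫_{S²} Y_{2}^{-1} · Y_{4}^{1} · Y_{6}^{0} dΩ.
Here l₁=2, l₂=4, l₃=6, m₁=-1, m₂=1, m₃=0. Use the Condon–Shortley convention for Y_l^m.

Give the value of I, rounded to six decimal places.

m-sum 0 ✓  L=12 even ✓  2≤6≤6 ✓
Π(2lᵢ+1) = 5×9×13 = 585
triangle coeff Δ(2,4,6) = 1/6435
Σ_t [0,0]: t=0:+1/2304 = 1/2304
(3j)²=5/143 [(2 4 6; 0 0 0)], sign=+1
Σ_t [0,0]: t=0:+1/4320 = 1/4320
(3j)²=8/429 [(2 4 6; -1 1 0)], sign=+1
⇒ 4πI² = 600/1573
I = (+1)√(600/1573/(4π)) = 0.17422334

0.174223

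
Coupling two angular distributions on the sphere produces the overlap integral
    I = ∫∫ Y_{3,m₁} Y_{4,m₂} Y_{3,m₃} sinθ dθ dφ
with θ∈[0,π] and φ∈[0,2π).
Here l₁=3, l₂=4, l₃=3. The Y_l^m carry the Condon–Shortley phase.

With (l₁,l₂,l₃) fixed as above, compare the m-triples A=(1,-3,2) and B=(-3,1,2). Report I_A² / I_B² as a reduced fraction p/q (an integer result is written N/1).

l's match ⇒ only the (l;m) 3-j factors differ between A and B.
A: triangle coeff Δ(3,4,3) = 1/34650; Σ_t [0,1]: t=0:+1/288 t=1:−1/144 = -1/288; (3j)²=1/99 [(3 4 3; 1 -3 2)], sign=+1
B: triangle coeff Δ(3,4,3) = 1/34650; Σ_t [4,4]: t=4:+1/288 = 1/288; (3j)²=5/231 [(3 4 3; -3 1 2)], sign=-1
I_A²/I_B² = (1/99)/(5/231) = 7/15

7/15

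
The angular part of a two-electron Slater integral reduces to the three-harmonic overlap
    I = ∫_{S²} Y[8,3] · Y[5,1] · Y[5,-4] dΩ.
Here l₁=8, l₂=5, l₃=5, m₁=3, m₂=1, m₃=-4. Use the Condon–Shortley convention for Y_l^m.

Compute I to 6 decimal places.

Checks pass: Σm=0; 18 even; l₃=5∈[3,13].
(2·8+1)(2·5+1)(2·5+1) = 2057
Δ: 8! 8! 2! / 19! → 1/37413090
sum: t=3:−1/1036800 t=4:+1/331776 t=5:−1/1036800 = 1/921600
3j²(8 5 5; 0 0 0) = Δ·Π!·Σ² = 490/46189  (sign -1)
sum: t=4:+1/5806080 t=5:−1/29030400 = 1/7257600
3j²(8 5 5; 3 1 -4) = Δ·Π!·Σ² = 64/4199  (sign -1)
combine: 4πI² = 2057·490/46189·64/4199 = 344960/1037153
take √, sign +1: I = 0.16268894

0.162689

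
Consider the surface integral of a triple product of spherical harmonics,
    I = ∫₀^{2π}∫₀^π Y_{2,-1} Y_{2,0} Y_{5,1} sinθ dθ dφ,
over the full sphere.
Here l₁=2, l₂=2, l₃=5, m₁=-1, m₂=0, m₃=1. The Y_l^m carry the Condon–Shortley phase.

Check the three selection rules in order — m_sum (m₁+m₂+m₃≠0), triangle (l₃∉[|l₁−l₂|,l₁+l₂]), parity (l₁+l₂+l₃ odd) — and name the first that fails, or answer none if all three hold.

m₁+m₂+m₃ = -1 + 0 + 1 = 0  ✓
triangle: |2−2|=0 ≤ l₃=5 ≤ 2+2=4  ✗
parity: l₁+l₂+l₃ = 9 is odd

triangle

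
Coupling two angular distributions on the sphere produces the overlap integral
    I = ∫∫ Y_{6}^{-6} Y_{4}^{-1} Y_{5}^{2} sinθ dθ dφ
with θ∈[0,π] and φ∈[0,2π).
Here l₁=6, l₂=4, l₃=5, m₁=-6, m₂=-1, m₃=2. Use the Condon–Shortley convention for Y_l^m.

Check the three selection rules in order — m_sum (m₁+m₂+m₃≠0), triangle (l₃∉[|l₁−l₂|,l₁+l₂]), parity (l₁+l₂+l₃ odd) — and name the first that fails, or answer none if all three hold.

m_sum

m₁+m₂+m₃ = -6 − 1 + 2 = -5  ✗
triangle: |6−4|=2 ≤ l₃=5 ≤ 6+4=10
parity: l₁+l₂+l₃ = 15 is odd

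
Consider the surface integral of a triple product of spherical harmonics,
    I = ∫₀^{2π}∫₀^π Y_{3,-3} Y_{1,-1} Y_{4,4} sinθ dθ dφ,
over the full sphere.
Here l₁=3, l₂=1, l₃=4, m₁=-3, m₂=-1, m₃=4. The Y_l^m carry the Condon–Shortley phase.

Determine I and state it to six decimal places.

0.325735

Rules hold: Σm=0, L=8 even, 2≤4≤4.
N = 7·3·9 = 189
Δ = 0!·6!·2!/9! = 1/252
Racah Σ t=0..0: t=0:+1/36 = 1/36
⇒ 3j(3 1 4; 0 0 0)² = 4/63, sgn +1
Racah Σ t=0..0: t=0:+1/1440 = 1/1440
⇒ 3j(3 1 4; -3 -1 4)² = 1/9, sgn +1
4πI² = N·(3j₀)²·(3jₘ)² = 4/3
I = +1·√(1.33333/4π) = 0.32573501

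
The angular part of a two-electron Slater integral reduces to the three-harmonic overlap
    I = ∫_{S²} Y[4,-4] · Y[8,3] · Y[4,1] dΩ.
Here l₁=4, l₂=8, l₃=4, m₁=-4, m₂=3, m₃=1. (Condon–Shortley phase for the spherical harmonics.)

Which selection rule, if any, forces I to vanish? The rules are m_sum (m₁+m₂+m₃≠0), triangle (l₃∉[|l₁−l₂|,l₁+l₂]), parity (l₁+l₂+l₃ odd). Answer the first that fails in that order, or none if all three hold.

Σmᵢ = 0  ✓
l₃∈[|l₁−l₂|,l₁+l₂]=[4,12], have l₃=4  ✓
Σlᵢ = 16 ⇒ even  ✓

none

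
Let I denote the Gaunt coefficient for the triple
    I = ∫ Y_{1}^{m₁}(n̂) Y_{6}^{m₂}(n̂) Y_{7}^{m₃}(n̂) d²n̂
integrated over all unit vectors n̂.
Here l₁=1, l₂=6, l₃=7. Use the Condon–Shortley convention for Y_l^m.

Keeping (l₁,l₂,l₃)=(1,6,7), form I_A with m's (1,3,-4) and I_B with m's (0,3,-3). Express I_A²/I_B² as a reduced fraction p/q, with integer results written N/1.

11/8

Shared (l₁,l₂,l₃)=(1,6,7): N and (l;000)² cancel in I_A²/I_B².
A: Δ = 0!·2!·12!/15! = 1/1365; Racah Σ t=0..0: t=0:+1/4354560 = 1/4354560; ⇒ 3j(1 6 7; 1 3 -4)² = 11/273, sgn -1
B: Δ = 0!·2!·12!/15! = 1/1365; Racah Σ t=0..0: t=0:+1/2177280 = 1/2177280; ⇒ 3j(1 6 7; 0 3 -3)² = 8/273, sgn +1
I_A²/I_B² = (11/273)/(8/273) = 11/8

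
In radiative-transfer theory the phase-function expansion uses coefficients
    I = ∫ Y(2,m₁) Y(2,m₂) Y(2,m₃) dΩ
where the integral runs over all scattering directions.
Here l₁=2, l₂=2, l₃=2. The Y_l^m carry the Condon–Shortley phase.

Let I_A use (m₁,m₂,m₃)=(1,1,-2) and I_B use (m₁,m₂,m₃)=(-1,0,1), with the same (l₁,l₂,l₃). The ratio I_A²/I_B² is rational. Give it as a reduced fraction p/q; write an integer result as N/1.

6/1

l's match ⇒ only the (l;m) 3-j factors differ between A and B.
A: triangle coeff Δ(2,2,2) = 1/630; Σ_t [1,1]: t=1:−1/4 = -1/4; (3j)²=3/35 [(2 2 2; 1 1 -2)], sign=-1
B: triangle coeff Δ(2,2,2) = 1/630; Σ_t [1,2]: t=1:−1/2 t=2:+1/4 = -1/4; (3j)²=1/70 [(2 2 2; -1 0 1)], sign=+1
I_A²/I_B² = (3/35)/(1/70) = 6/1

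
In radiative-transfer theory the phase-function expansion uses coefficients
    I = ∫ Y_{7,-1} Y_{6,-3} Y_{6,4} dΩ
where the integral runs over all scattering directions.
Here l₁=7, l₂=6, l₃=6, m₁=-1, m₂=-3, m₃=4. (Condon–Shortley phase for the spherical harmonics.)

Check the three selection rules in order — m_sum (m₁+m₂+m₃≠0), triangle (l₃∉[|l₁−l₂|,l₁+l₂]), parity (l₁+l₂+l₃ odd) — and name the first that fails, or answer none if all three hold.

parity

Σmᵢ = 0  ✓
l₃∈[|l₁−l₂|,l₁+l₂]=[1,13], have l₃=6  ✓
Σlᵢ = 19 ⇒ odd  ✗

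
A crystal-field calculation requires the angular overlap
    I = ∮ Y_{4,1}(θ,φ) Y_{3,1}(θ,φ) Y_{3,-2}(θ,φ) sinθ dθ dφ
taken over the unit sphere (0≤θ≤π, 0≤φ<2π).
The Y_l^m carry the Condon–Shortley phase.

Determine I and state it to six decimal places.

0.145070

m-sum 0 ✓  L=10 even ✓  1≤3≤7 ✓
Π(2lᵢ+1) = 9×7×7 = 441
triangle coeff Δ(4,3,3) = 1/34650
Σ_t [1,3]: t=1:−1/72 t=2:+1/16 t=3:−1/72 = 5/144
(3j)²=2/77 [(4 3 3; 0 0 0)], sign=-1
Σ_t [2,3]: t=2:+1/48 t=3:−1/144 = 1/72
(3j)²=16/693 [(4 3 3; 1 1 -2)], sign=-1
⇒ 4πI² = 32/121
I = (+1)√(32/121/(4π)) = 0.14506992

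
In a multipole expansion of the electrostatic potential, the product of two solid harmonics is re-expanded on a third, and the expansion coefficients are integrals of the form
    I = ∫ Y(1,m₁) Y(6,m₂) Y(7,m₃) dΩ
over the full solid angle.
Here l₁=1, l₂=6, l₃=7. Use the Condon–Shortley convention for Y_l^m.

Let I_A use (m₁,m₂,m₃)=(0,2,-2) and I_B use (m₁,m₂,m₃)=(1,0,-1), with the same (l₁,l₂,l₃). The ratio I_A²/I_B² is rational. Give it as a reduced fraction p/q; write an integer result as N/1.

45/28

Shared (l₁,l₂,l₃)=(1,6,7): N and (l;000)² cancel in I_A²/I_B².
A: Δ = 0!·2!·12!/15! = 1/1365; Racah Σ t=0..0: t=0:+1/967680 = 1/967680; ⇒ 3j(1 6 7; 0 2 -2)² = 3/91, sgn -1
B: Δ = 0!·2!·12!/15! = 1/1365; Racah Σ t=0..0: t=0:+1/1036800 = 1/1036800; ⇒ 3j(1 6 7; 1 0 -1)² = 4/195, sgn +1
I_A²/I_B² = (3/91)/(4/195) = 45/28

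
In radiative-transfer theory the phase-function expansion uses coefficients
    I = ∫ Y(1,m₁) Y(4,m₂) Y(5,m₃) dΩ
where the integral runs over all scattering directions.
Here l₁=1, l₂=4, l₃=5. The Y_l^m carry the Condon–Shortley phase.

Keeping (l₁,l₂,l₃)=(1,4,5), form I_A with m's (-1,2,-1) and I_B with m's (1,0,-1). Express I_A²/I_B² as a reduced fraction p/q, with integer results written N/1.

l's match ⇒ only the (l;m) 3-j factors differ between A and B.
A: triangle coeff Δ(1,4,5) = 1/495; Σ_t [0,0]: t=0:+1/2880 = 1/2880; (3j)²=2/165 [(1 4 5; -1 2 -1)], sign=+1
B: triangle coeff Δ(1,4,5) = 1/495; Σ_t [0,0]: t=0:+1/1152 = 1/1152; (3j)²=1/33 [(1 4 5; 1 0 -1)], sign=+1
I_A²/I_B² = (2/165)/(1/33) = 2/5

2/5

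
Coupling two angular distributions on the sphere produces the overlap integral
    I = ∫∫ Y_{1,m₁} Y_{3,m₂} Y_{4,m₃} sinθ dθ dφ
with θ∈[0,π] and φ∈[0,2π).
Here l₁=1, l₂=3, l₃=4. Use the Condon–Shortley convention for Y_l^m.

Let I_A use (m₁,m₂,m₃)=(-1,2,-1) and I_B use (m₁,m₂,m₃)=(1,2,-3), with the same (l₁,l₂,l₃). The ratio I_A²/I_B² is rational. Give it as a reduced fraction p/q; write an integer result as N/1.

1/7

Same 1,3,4: normalisation and zero-m 3j drop out of the ratio.
A: Δ: 0! 2! 6! / 9! → 1/252; sum: t=0:+1/240 = 1/240; 3j²(1 3 4; -1 2 -1) = Δ·Π!·Σ² = 1/84  (sign -1)
B: Δ: 0! 2! 6! / 9! → 1/252; sum: t=0:+1/240 = 1/240; 3j²(1 3 4; 1 2 -3) = Δ·Π!·Σ² = 1/12  (sign -1)
I_A²/I_B² = (1/84)/(1/12) = 1/7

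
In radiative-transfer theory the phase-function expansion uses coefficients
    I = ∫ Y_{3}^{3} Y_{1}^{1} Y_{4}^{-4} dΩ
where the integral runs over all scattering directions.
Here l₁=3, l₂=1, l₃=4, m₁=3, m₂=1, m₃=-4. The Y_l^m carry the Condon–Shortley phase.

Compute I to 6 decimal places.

Checks pass: Σm=0; 8 even; l₃=4∈[2,4].
(2·3+1)(2·1+1)(2·4+1) = 189
Δ: 0! 6! 2! / 9! → 1/252
sum: t=0:+1/36 = 1/36
3j²(3 1 4; 0 0 0) = Δ·Π!·Σ² = 4/63  (sign +1)
sum: t=0:+1/1440 = 1/1440
3j²(3 1 4; 3 1 -4) = Δ·Π!·Σ² = 1/9  (sign +1)
combine: 4πI² = 189·4/63·1/9 = 4/3
take √, sign +1: I = 0.32573501

0.325735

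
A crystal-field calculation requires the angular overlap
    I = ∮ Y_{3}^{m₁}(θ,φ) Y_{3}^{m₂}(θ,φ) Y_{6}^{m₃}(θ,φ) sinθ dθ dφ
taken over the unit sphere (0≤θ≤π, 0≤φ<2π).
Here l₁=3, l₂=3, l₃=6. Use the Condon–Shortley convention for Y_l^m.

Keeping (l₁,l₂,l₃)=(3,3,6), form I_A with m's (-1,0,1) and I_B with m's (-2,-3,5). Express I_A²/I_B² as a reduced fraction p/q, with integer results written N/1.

Same 3,3,6: normalisation and zero-m 3j drop out of the ratio.
A: Δ: 0! 6! 6! / 13! → 1/12012; sum: t=0:+1/1728 = 1/1728; 3j²(3 3 6; -1 0 1) = Δ·Π!·Σ² = 25/858  (sign -1)
B: Δ: 0! 6! 6! / 13! → 1/12012; sum: t=0:+1/86400 = 1/86400; 3j²(3 3 6; -2 -3 5) = Δ·Π!·Σ² = 1/26  (sign -1)
I_A²/I_B² = (25/858)/(1/26) = 25/33

25/33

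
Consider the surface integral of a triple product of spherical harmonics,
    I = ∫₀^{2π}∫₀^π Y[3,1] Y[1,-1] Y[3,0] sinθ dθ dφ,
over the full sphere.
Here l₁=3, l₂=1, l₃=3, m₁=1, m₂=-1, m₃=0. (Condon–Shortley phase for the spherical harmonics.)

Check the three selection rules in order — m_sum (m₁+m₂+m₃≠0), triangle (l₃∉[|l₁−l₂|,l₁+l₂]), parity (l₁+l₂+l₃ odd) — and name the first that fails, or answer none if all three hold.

parity

Σmᵢ = 0  ✓
l₃∈[|l₁−l₂|,l₁+l₂]=[2,4], have l₃=3  ✓
Σlᵢ = 7 ⇒ odd  ✗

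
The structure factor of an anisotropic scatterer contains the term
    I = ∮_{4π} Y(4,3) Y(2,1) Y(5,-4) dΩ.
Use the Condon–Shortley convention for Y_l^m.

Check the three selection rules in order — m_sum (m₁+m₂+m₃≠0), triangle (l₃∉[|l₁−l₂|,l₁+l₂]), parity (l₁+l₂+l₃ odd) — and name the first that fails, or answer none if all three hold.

parity

Σmᵢ = 0  ✓
l₃∈[|l₁−l₂|,l₁+l₂]=[2,6], have l₃=5  ✓
Σlᵢ = 11 ⇒ odd  ✗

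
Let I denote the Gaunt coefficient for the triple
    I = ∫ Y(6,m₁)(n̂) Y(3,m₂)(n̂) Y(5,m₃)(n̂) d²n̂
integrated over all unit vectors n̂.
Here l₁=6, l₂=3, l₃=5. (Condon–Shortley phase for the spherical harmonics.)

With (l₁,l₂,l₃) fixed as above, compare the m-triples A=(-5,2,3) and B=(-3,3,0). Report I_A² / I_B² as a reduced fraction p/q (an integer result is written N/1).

11/14

Shared (l₁,l₂,l₃)=(6,3,5): N and (l;000)² cancel in I_A²/I_B².
A: Δ = 4!·8!·2!/15! = 1/675675; Racah Σ t=3..4: t=3:−1/483840 t=4:+1/120960 = 1/161280; ⇒ 3j(6 3 5; -5 2 3)² = 2/91, sgn +1
B: Δ = 4!·8!·2!/15! = 1/675675; Racah Σ t=4..4: t=4:+1/34560 = 1/34560; ⇒ 3j(6 3 5; -3 3 0)² = 4/143, sgn -1
I_A²/I_B² = (2/91)/(4/143) = 11/14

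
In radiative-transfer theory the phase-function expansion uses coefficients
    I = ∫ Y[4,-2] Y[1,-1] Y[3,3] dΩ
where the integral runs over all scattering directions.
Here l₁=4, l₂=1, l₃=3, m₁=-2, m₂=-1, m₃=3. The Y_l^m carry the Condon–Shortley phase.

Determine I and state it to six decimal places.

Rules hold: Σm=0, L=8 even, 3≤3≤5.
N = 9·3·7 = 189
Δ = 2!·6!·0!/9! = 1/252
Racah Σ t=1..1: t=1:−1/36 = -1/36
⇒ 3j(4 1 3; 0 0 0)² = 4/63, sgn +1
Racah Σ t=0..0: t=0:+1/1440 = 1/1440
⇒ 3j(4 1 3; -2 -1 3)² = 1/252, sgn +1
4πI² = N·(3j₀)²·(3jₘ)² = 1/21
I = +1·√(0.047619/4π) = 0.06155813

0.061558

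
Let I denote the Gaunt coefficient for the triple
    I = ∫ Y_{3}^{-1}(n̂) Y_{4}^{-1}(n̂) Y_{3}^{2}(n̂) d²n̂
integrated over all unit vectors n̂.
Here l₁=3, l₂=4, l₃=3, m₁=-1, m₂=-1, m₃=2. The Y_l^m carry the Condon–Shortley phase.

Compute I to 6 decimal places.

Checks pass: Σm=0; 10 even; l₃=3∈[1,7].
(2·3+1)(2·4+1)(2·3+1) = 441
Δ: 4! 2! 4! / 11! → 1/34650
sum: t=1:−1/72 t=2:+1/16 t=3:−1/72 = 5/144
3j²(3 4 3; 0 0 0) = Δ·Π!·Σ² = 2/77  (sign -1)
sum: t=2:+1/48 t=3:−1/144 = 1/72
3j²(3 4 3; -1 -1 2) = Δ·Π!·Σ² = 16/693  (sign -1)
combine: 4πI² = 441·2/77·16/693 = 32/121
take √, sign +1: I = 0.14506992

0.145070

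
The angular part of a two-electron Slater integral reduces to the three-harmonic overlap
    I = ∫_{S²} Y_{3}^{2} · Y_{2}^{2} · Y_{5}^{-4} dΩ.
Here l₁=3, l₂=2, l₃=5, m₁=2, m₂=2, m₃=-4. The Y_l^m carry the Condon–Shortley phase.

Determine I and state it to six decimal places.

Rules hold: Σm=0, L=10 even, 1≤5≤5.
N = 7·5·11 = 385
Δ = 0!·6!·4!/11! = 1/2310
Racah Σ t=0..0: t=0:+1/144 = 1/144
⇒ 3j(3 2 5; 0 0 0)² = 10/231, sgn -1
Racah Σ t=0..0: t=0:+1/2880 = 1/2880
⇒ 3j(3 2 5; 2 2 -4)² = 3/55, sgn -1
4πI² = N·(3j₀)²·(3jₘ)² = 10/11
I = +1·√(0.909091/4π) = 0.26896683

0.268967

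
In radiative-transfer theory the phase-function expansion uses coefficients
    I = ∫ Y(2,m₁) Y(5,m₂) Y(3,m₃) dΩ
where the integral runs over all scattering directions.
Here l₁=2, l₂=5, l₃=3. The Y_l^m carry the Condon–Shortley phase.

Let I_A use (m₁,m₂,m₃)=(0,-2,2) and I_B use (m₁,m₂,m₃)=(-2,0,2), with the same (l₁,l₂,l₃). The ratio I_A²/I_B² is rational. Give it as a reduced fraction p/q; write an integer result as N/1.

63/5

Same 2,5,3: normalisation and zero-m 3j drop out of the ratio.
A: Δ: 4! 0! 6! / 11! → 1/2310; sum: t=2:+1/480 = 1/480; 3j²(2 5 3; 0 -2 2) = Δ·Π!·Σ² = 3/110  (sign -1)
B: Δ: 4! 0! 6! / 11! → 1/2310; sum: t=4:+1/2880 = 1/2880; 3j²(2 5 3; -2 0 2) = Δ·Π!·Σ² = 1/462  (sign -1)
I_A²/I_B² = (3/110)/(1/462) = 63/5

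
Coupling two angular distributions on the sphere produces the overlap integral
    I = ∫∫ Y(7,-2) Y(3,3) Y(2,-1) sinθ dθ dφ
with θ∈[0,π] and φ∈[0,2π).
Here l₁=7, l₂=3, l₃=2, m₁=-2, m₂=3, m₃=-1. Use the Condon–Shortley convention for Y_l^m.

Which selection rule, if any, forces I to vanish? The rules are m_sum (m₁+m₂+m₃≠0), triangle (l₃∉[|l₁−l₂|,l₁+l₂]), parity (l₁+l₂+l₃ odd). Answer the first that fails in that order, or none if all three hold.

triangle

azimuthal sum: -2 + 3 − 1 = 0  ✓
4 ≤ 2 ≤ 10 (triangle on l)  ✗
L = 7 + 3 + 2 = 12 (even)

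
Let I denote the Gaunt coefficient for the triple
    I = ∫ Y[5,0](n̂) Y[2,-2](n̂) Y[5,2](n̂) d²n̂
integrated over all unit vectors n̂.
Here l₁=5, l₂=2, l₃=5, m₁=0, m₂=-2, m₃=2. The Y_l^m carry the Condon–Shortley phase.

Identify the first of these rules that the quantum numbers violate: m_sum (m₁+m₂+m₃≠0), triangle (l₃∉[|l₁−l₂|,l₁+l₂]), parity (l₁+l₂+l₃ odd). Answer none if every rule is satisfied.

none

azimuthal sum: 0 − 2 + 2 = 0  ✓
3 ≤ 5 ≤ 7 (triangle on l)  ✓
L = 5 + 2 + 5 = 12 (even)  ✓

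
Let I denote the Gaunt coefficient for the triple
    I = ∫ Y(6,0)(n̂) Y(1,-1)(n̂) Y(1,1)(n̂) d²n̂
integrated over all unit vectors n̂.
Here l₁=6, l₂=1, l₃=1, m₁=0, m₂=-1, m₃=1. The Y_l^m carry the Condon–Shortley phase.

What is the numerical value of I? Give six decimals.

0.000000

|6−1|≤1≤6+1 violated ⇒ I = 0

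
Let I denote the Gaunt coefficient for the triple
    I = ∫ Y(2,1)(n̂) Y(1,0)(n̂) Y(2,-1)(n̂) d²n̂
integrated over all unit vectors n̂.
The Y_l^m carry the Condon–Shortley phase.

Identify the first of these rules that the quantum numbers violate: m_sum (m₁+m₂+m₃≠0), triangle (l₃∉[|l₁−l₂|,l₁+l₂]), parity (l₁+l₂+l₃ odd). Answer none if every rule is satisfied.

Σmᵢ = 0  ✓
l₃∈[|l₁−l₂|,l₁+l₂]=[1,3], have l₃=2  ✓
Σlᵢ = 5 ⇒ odd  ✗

parity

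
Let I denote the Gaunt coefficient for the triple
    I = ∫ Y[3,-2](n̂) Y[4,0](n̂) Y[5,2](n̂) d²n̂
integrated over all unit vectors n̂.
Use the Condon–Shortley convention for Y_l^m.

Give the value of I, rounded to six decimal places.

Rules hold: Σm=0, L=12 even, 1≤5≤7.
N = 7·9·11 = 693
Δ = 2!·4!·6!/13! = 1/180180
Racah Σ t=0..2: t=0:+1/576 t=1:−1/144 t=2:+1/576 = -1/288
⇒ 3j(3 4 5; 0 0 0)² = 20/1001, sgn +1
Racah Σ t=1..2: t=1:−1/864 t=2:+1/576 = 1/1728
⇒ 3j(3 4 5; -2 0 2)² = 5/1287, sgn -1
4πI² = N·(3j₀)²·(3jₘ)² = 100/1859
I = -1·√(0.0537924/4π) = -0.06542675

-0.065427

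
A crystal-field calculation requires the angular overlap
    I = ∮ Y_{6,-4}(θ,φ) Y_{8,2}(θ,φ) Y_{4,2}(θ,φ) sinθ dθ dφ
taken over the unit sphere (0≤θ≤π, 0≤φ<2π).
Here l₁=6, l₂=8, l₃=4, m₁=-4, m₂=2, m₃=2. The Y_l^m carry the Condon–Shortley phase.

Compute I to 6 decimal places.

m-sum 0 ✓  L=18 even ✓  2≤4≤14 ✓
Π(2lᵢ+1) = 13×17×9 = 1989
triangle coeff Δ(6,8,4) = 1/23279256
Σ_t [4,6]: t=4:+1/1658880 t=5:−1/518400 t=6:+1/1658880 = -1/1382400
(3j)²=504/46189 [(6 8 4; 0 0 0)], sign=-1
Σ_t [8,10]: t=8:+1/7741440 t=9:−1/43545600 t=10:+1/5225472000 = 139/1306368000
(3j)²=38642/2909907 [(6 8 4; -4 2 2)], sign=+1
⇒ 4πI² = 2782224/9653501
I = (-1)√(2782224/9653501/(4π)) = -0.15144282

-0.151443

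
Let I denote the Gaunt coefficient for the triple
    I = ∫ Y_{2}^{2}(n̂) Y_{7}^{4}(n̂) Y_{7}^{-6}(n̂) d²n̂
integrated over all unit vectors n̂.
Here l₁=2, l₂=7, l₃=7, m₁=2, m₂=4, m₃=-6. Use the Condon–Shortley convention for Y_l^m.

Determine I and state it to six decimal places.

-0.106948

m-sum 0 ✓  L=16 even ✓  5≤7≤9 ✓
Π(2lᵢ+1) = 5×15×15 = 1125
triangle coeff Δ(2,7,7) = 1/185640
Σ_t [0,2]: t=0:+1/2419200 t=1:−1/518400 t=2:+1/2419200 = -1/907200
(3j)²=56/3315 [(2 7 7; 0 0 0)], sign=+1
Σ_t [0,0]: t=0:+1/159667200 = 1/159667200
(3j)²=9/1190 [(2 7 7; 2 4 -6)], sign=-1
⇒ 4πI² = 540/3757
I = (-1)√(540/3757/(4π)) = -0.10694768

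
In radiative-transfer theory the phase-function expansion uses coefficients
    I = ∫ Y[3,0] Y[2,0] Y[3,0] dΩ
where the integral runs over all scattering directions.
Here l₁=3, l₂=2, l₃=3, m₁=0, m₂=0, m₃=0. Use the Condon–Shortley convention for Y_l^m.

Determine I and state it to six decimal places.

0.168209

m-sum 0 ✓  L=8 even ✓  1≤3≤5 ✓
Π(2lᵢ+1) = 7×5×7 = 245
triangle coeff Δ(3,2,3) = 1/3780
Σ_t [0,2]: t=0:+1/24 t=1:−1/4 t=2:+1/24 = -1/6
(3j)²=4/105 [(3 2 3; 0 0 0)], sign=+1
(m-triple is (0,0,0) — same symbol as above.)
⇒ 4πI² = 16/45
I = (+1)√(16/45/(4π)) = 0.16820883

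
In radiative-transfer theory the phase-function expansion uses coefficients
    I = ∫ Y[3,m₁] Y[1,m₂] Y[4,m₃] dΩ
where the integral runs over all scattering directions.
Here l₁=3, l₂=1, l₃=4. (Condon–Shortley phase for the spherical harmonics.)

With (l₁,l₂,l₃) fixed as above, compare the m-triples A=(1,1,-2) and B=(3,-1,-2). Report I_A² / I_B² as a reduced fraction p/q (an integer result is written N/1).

15/1

Same 3,1,4: normalisation and zero-m 3j drop out of the ratio.
A: Δ: 0! 6! 2! / 9! → 1/252; sum: t=0:+1/96 = 1/96; 3j²(3 1 4; 1 1 -2) = Δ·Π!·Σ² = 5/84  (sign +1)
B: Δ: 0! 6! 2! / 9! → 1/252; sum: t=0:+1/1440 = 1/1440; 3j²(3 1 4; 3 -1 -2) = Δ·Π!·Σ² = 1/252  (sign +1)
I_A²/I_B² = (5/84)/(1/252) = 15/1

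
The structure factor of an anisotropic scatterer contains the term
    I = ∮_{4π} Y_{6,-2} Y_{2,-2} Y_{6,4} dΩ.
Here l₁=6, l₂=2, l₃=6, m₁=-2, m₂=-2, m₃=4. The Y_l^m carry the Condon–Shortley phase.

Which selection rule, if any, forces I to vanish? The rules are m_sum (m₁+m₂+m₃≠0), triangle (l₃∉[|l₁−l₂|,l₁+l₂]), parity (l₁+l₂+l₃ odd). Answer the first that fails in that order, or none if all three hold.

m₁+m₂+m₃ = -2 − 2 + 4 = 0  ✓
triangle: |6−2|=4 ≤ l₃=6 ≤ 6+2=8  ✓
parity: l₁+l₂+l₃ = 14 is even  ✓

none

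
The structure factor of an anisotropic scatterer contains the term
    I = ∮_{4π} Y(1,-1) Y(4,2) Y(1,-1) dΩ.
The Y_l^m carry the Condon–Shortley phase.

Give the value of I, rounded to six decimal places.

0.000000

triangle: need 3≤l₃≤5, have 1; I=0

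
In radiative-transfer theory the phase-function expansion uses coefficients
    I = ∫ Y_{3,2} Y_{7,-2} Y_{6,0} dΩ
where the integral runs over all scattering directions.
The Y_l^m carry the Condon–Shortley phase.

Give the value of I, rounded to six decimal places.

-0.086087

Rules hold: Σm=0, L=16 even, 4≤6≤10.
N = 7·15·13 = 1365
Δ = 4!·2!·10!/17! = 1/2042040
Racah Σ t=1..3: t=1:−1/207360 t=2:+1/57600 t=3:−1/207360 = 1/129600
⇒ 3j(3 7 6; 0 0 0)² = 168/12155, sgn +1
Racah Σ t=0..1: t=0:+1/345600 t=1:−1/207360 = -1/518400
⇒ 3j(3 7 6; 2 -2 0)² = 12/2431, sgn -1
4πI² = N·(3j₀)²·(3jₘ)² = 42336/454597
I = -1·√(0.0931286/4π) = -0.08608683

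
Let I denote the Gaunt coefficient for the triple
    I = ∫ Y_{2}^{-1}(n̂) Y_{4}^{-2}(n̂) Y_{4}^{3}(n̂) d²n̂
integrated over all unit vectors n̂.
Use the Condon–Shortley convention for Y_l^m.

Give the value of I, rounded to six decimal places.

-0.187702

Checks pass: Σm=0; 10 even; l₃=4∈[2,6].
(2·2+1)(2·4+1)(2·4+1) = 405
Δ: 2! 2! 6! / 11! → 1/13860
sum: t=0:+1/192 t=1:−1/36 t=2:+1/192 = -5/288
3j²(2 4 4; 0 0 0) = Δ·Π!·Σ² = 20/693  (sign -1)
sum: t=1:−1/240 t=2:+1/1440 = -1/288
3j²(2 4 4; -1 -2 3) = Δ·Π!·Σ² = 5/132  (sign +1)
combine: 4πI² = 405·20/693·5/132 = 375/847
take √, sign -1: I = -0.18770204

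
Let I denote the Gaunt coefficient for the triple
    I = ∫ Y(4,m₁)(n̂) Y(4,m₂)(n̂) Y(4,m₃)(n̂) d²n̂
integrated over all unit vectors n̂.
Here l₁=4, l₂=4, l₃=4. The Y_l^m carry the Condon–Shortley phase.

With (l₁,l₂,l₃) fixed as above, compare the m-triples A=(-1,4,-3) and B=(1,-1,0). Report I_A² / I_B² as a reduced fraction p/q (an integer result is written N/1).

Same 4,4,4: normalisation and zero-m 3j drop out of the ratio.
A: Δ: 4! 4! 4! / 13! → 1/450450; sum: t=4:+1/3456 = 1/3456; 3j²(4 4 4; -1 4 -3) = Δ·Π!·Σ² = 35/1287  (sign -1)
B: Δ: 4! 4! 4! / 13! → 1/450450; sum: t=0:+1/864 t=1:−1/96 t=2:+1/144 t=3:−1/3456 = -1/384; 3j²(4 4 4; 1 -1 0) = Δ·Π!·Σ² = 9/2002  (sign -1)
I_A²/I_B² = (35/1287)/(9/2002) = 490/81

490/81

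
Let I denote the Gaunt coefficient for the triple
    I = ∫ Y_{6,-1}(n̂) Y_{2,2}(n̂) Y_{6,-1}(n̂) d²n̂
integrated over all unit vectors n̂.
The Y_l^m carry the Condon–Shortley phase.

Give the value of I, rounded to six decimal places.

0.196649

m-sum 0 ✓  L=14 even ✓  4≤6≤8 ✓
Π(2lᵢ+1) = 13×5×13 = 845
triangle coeff Δ(6,2,6) = 1/90090
Σ_t [0,2]: t=0:+1/69120 t=1:−1/14400 t=2:+1/69120 = -7/172800
(3j)²=14/715 [(6 2 6; 0 0 0)], sign=-1
Σ_t [2,2]: t=2:+1/57600 = 1/57600
(3j)²=21/715 [(6 2 6; -1 2 -1)], sign=-1
⇒ 4πI² = 294/605
I = (+1)√(294/605/(4π)) = 0.19664868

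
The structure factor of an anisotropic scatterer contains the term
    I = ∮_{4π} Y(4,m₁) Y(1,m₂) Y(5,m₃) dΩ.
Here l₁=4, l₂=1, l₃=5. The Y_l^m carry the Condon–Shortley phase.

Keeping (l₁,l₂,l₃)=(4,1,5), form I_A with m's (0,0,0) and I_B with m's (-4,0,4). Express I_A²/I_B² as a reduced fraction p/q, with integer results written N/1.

l's match ⇒ only the (l;m) 3-j factors differ between A and B.
A: triangle coeff Δ(4,1,5) = 1/495; Σ_t [0,0]: t=0:+1/576 = 1/576; (3j)²=5/99 [(4 1 5; 0 0 0)], sign=-1
B: triangle coeff Δ(4,1,5) = 1/495; Σ_t [0,0]: t=0:+1/40320 = 1/40320; (3j)²=1/55 [(4 1 5; -4 0 4)], sign=-1
I_A²/I_B² = (5/99)/(1/55) = 25/9

25/9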